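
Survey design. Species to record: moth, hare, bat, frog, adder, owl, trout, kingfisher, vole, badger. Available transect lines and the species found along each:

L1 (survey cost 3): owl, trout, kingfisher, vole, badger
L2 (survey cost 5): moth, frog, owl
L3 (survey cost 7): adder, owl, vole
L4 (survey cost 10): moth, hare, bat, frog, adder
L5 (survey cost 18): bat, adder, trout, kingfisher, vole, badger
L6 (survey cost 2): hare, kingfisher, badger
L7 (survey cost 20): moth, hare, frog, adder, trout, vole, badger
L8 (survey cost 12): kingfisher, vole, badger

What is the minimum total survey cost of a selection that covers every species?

L1, L4 cover every species at survey cost 3 + 10 = 13.
Any cover uses at least 2 transects; among all covering selections none totals below 13.

13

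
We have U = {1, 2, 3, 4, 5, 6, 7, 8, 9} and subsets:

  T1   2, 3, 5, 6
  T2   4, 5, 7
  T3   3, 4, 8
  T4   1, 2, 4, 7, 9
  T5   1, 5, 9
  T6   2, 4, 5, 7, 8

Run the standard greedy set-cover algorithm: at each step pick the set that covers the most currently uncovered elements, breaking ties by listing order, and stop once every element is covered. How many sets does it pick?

3

Pick 1: T4 covers 5 new elements (1, 2, 4, 7, 9).
Pick 2: T1 covers 3 new elements (3, 5, 6).
Pick 3: T3 covers 1 new elements (8).
Greedy uses 3 sets.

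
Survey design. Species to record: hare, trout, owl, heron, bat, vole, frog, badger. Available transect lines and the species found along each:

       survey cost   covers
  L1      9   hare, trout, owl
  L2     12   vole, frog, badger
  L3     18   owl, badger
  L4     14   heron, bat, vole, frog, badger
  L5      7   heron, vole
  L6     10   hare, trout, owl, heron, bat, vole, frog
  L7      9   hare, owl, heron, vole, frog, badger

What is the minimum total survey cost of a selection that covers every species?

19

L6, L7 cover every species at survey cost 10 + 9 = 19.
Any cover uses at least 2 transects; among all covering selections none totals below 19.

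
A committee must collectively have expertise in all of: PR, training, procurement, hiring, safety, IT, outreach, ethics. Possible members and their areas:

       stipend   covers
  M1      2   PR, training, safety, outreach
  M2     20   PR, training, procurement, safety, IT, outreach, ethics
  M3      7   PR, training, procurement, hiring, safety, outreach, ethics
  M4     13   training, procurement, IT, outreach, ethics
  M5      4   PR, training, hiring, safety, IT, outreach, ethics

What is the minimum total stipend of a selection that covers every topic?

M3, M5 cover every topic at stipend 7 + 4 = 11.
Any cover uses at least 2 members; among all covering selections none totals below 11.
Greedy by coverage-per-stipend would pick M1, M5, M3 for 13 — worse than the optimum 11.

11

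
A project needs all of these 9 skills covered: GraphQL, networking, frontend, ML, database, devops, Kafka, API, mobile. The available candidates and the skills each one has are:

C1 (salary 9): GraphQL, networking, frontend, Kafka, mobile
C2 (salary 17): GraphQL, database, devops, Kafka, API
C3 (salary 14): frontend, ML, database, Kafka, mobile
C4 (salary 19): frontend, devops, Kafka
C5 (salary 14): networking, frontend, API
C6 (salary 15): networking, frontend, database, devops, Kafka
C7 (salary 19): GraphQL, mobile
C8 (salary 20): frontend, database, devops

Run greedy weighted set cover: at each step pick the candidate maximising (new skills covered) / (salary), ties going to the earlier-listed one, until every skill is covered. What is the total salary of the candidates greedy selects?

Pick 1: C1 adds 5 new (GraphQL, networking, frontend, Kafka, mobile) at salary 9 (ratio 5/9).
Pick 2: C2 adds 3 new (database, devops, API) at salary 17 (ratio 3/17).
Pick 3: C3 adds 1 new (ML) at salary 14 (ratio 1/14).
Greedy total salary: 9 + 17 + 14 = 40.

40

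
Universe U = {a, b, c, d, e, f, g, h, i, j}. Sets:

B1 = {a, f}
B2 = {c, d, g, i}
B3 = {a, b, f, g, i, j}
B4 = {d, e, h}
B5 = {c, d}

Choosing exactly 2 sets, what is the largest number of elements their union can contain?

9

Choosing B3, B4 covers {a, b, d, e, f, g, h, i, j} — 9 elements.
No choice of 2 sets does better; here c is left uncovered.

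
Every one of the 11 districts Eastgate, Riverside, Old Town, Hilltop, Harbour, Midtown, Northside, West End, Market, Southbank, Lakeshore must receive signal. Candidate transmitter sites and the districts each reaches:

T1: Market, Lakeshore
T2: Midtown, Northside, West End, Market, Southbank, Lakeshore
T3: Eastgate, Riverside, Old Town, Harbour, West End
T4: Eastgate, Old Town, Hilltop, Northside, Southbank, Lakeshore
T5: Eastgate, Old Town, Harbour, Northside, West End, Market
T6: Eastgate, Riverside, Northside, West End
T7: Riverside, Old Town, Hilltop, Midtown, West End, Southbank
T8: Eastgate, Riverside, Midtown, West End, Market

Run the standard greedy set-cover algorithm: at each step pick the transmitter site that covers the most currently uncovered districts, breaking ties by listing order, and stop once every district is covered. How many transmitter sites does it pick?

3

Pick 1: T2 covers 6 new districts (Midtown, Northside, West End, Market, Southbank, Lakeshore).
Pick 2: T3 covers 4 new districts (Eastgate, Riverside, Old Town, Harbour).
Pick 3: T4 covers 1 new districts (Hilltop).
Greedy uses 3 transmitter sites.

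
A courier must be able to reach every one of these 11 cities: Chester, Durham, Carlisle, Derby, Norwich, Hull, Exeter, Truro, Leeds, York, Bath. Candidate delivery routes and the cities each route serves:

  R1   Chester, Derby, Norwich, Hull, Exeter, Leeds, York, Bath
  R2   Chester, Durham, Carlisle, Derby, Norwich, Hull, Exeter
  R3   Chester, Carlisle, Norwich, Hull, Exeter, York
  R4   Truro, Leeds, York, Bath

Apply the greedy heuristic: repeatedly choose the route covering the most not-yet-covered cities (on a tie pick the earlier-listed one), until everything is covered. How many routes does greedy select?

3

Pick 1: R1 covers 8 new cities (Chester, Derby, Norwich, Hull, Exeter, Leeds, York, Bath).
Pick 2: R2 covers 2 new cities (Durham, Carlisle).
Pick 3: R4 covers 1 new cities (Truro).
Greedy uses 3 routes. (The true minimum is 2.)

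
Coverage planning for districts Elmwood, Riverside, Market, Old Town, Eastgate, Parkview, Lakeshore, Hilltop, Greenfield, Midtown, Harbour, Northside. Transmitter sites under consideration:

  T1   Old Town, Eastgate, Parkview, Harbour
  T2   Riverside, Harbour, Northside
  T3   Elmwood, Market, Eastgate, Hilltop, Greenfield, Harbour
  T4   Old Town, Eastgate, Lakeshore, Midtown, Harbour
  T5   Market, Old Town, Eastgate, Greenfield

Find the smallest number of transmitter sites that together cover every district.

4

T1, T2, T3, T4 together cover {Elmwood, Riverside, Market, Old Town, Eastgate, Parkview, Lakeshore, Hilltop, Greenfield, Midtown, Harbour, Northside} — every district.
No 3 of the 5 transmitter sites cover everything (all 10 triples fall short), so 4 is minimum.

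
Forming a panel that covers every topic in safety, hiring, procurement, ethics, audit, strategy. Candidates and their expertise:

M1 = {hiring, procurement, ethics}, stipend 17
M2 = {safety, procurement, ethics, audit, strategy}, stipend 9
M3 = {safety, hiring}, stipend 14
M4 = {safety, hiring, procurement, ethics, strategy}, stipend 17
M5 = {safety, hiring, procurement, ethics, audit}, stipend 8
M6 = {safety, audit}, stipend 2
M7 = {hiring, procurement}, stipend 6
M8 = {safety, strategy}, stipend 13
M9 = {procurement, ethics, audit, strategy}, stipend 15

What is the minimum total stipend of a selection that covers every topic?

M2, M7 cover every topic at stipend 9 + 6 = 15.
Any cover uses at least 2 members; among all covering selections none totals below 15.
Greedy by coverage-per-stipend would pick M6, M5, M2 for 19 — worse than the optimum 15.

15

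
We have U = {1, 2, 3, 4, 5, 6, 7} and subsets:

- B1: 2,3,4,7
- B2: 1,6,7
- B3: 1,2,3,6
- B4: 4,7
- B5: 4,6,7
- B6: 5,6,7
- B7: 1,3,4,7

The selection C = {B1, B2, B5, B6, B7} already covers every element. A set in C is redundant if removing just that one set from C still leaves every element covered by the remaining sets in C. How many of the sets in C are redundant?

3

Drop B1: 2 uncovered — not redundant.
Drop B2: the rest still cover every element — redundant.
Drop B5: the rest still cover every element — redundant.
Drop B6: 5 uncovered — not redundant.
Drop B7: the rest still cover every element — redundant.
3 redundant: B2, B5, B7.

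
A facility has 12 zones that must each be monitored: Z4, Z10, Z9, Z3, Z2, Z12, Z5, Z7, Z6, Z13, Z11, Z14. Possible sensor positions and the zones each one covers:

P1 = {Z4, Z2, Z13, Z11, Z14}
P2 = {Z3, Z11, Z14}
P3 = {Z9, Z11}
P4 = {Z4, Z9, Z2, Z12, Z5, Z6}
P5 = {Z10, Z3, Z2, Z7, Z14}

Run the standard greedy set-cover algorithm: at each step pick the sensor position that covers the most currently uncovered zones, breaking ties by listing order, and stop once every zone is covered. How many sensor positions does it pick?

Pick 1: P4 covers 6 new zones (Z4, Z9, Z2, Z12, Z5, Z6).
Pick 2: P5 covers 4 new zones (Z10, Z3, Z7, Z14).
Pick 3: P1 covers 2 new zones (Z13, Z11).
Greedy uses 3 sensor positions.

3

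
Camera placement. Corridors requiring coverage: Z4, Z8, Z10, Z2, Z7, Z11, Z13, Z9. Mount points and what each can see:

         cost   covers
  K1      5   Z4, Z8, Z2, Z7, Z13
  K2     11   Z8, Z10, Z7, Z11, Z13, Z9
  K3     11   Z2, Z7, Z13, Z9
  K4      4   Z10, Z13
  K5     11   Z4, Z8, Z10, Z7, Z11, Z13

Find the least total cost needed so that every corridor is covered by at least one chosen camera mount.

16

K1, K2 cover every corridor at cost 5 + 11 = 16.
Any cover uses at least 2 camera mounts; among all covering selections none totals below 16.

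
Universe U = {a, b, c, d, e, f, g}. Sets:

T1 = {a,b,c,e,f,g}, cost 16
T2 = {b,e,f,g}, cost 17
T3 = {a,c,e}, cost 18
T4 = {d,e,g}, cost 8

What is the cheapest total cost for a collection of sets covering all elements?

24

T1, T4 cover every element at cost 16 + 8 = 24.
Any cover uses at least 2 sets; among all covering selections none totals below 24.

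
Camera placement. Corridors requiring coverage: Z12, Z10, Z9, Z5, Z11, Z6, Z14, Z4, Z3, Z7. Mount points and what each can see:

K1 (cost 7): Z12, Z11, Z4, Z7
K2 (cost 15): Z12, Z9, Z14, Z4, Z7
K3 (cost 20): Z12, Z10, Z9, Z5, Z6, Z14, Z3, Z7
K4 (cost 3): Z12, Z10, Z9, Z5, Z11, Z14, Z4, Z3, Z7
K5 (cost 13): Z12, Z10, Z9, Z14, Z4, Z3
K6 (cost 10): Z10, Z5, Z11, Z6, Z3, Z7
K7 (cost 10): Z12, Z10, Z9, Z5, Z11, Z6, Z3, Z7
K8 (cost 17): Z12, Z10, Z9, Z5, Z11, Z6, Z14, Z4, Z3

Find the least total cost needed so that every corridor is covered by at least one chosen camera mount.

K4, K6 cover every corridor at cost 3 + 10 = 13.
Any cover uses at least 2 camera mounts; among all covering selections none totals below 13.

13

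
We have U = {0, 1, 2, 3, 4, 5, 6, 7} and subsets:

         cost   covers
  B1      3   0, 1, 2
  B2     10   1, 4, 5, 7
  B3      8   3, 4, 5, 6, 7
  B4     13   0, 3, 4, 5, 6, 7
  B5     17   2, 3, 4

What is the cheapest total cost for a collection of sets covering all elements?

B1, B3 cover every element at cost 3 + 8 = 11.
Any cover uses at least 2 sets; among all covering selections none totals below 11.

11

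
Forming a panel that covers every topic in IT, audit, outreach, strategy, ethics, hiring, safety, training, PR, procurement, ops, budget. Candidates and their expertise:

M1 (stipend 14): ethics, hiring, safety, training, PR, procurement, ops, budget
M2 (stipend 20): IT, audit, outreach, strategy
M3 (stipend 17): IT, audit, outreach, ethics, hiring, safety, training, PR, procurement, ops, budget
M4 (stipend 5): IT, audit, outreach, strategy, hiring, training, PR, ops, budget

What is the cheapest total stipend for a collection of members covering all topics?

19

M1, M4 cover every topic at stipend 14 + 5 = 19.
Any cover uses at least 2 members; among all covering selections none totals below 19.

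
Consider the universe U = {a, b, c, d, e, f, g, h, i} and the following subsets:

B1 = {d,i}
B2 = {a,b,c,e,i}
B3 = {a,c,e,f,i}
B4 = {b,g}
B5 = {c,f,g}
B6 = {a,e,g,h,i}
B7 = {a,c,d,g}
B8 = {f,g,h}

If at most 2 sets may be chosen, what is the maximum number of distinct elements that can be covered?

Choosing B2, B8 covers {a, b, c, e, f, g, h, i} — 8 elements.
No choice of 2 sets does better; here d is left uncovered.

8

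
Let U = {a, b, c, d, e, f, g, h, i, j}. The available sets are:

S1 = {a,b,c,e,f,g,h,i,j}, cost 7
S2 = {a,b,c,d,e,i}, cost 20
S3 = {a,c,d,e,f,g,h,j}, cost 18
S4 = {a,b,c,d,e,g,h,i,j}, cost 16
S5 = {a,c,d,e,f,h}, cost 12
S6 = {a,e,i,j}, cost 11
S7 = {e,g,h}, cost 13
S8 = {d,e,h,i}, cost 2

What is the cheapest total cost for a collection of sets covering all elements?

9

S1, S8 cover every element at cost 7 + 2 = 9.
Any cover uses at least 2 sets; among all covering selections none totals below 9.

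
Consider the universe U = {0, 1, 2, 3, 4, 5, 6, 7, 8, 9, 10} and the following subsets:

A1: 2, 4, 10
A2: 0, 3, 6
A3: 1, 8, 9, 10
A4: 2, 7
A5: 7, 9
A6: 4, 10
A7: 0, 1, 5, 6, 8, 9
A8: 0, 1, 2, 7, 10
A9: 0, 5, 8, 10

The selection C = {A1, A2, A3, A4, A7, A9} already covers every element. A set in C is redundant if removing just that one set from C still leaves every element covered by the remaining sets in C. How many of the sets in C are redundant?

Drop A1: 4 uncovered — not redundant.
Drop A2: 3 uncovered — not redundant.
Drop A3: the rest still cover every element — redundant.
Drop A4: 7 uncovered — not redundant.
Drop A7: the rest still cover every element — redundant.
Drop A9: the rest still cover every element — redundant.
3 redundant: A3, A7, A9.

3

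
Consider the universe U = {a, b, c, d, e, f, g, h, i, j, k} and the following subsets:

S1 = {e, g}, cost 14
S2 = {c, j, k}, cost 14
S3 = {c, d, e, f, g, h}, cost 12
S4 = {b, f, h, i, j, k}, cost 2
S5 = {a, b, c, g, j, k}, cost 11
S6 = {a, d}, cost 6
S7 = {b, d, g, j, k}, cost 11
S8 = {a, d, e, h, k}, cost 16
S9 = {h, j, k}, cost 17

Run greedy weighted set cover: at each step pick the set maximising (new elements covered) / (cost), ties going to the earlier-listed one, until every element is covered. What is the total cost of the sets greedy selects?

Pick 1: S4 adds 6 new (b, f, h, i, j, k) at cost 2 (ratio 6/2).
Pick 2: S3 adds 4 new (c, d, e, g) at cost 12 (ratio 4/12).
Pick 3: S6 adds 1 new (a) at cost 6 (ratio 1/6).
Greedy total cost: 2 + 12 + 6 = 20.

20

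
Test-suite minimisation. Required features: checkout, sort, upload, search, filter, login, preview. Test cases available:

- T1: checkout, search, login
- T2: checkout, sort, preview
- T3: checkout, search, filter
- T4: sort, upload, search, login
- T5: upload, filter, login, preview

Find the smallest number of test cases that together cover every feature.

T1, T2, T5 together cover {checkout, sort, upload, search, filter, login, preview} — every feature.
No 2 of the 5 test cases cover everything (all 10 pairs fall short), so 3 is minimum.

3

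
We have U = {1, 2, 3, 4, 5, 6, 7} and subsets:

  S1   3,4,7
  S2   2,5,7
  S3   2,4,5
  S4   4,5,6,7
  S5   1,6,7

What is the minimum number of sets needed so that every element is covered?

S1, S2, S5 together cover {1, 2, 3, 4, 5, 6, 7} — every element.
No 2 of the 5 sets cover everything (all 10 pairs fall short), so 3 is minimum.

3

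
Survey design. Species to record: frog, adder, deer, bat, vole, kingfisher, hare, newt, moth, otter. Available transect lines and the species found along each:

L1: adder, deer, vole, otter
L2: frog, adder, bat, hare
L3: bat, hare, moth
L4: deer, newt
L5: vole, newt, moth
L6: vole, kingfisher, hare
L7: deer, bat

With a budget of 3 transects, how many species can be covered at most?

Choosing L1, L2, L5 covers {frog, adder, deer, bat, vole, hare, newt, moth, otter} — 9 species.
No choice of 3 transects does better; here kingfisher is left uncovered.

9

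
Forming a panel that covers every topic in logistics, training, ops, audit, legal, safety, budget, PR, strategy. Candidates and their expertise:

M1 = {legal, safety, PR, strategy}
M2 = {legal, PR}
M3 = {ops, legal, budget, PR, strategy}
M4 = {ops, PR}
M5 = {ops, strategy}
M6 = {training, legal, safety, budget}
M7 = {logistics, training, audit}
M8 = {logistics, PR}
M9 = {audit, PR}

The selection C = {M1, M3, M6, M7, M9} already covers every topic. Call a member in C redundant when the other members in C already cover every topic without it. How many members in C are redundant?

3

Drop M1: the rest still cover every topic — redundant.
Drop M3: ops uncovered — not redundant.
Drop M6: the rest still cover every topic — redundant.
Drop M7: logistics uncovered — not redundant.
Drop M9: the rest still cover every topic — redundant.
3 redundant: M1, M6, M9.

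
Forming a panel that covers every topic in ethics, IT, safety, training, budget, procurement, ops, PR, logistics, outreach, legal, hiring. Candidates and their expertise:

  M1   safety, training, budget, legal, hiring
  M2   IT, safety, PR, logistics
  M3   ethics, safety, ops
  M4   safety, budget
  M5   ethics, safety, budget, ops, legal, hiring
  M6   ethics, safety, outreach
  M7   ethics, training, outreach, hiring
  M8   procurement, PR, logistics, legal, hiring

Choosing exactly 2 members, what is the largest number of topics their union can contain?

Choosing M2, M5 covers {ethics, IT, safety, budget, ops, PR, logistics, legal, hiring} — 9 topics.
No choice of 2 members does better; here training, procurement, outreach are left uncovered.

9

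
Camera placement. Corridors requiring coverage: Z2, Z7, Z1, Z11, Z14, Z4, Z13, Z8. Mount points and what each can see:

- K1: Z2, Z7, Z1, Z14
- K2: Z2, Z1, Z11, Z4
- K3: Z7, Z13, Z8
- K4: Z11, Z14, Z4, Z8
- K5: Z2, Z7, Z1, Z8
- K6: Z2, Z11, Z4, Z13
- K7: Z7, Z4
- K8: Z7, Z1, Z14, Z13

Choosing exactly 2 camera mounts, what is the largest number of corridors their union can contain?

Choosing K1, K4 covers {Z2, Z7, Z1, Z11, Z14, Z4, Z8} — 7 corridors.
No choice of 2 camera mounts does better; here Z13 is left uncovered.

7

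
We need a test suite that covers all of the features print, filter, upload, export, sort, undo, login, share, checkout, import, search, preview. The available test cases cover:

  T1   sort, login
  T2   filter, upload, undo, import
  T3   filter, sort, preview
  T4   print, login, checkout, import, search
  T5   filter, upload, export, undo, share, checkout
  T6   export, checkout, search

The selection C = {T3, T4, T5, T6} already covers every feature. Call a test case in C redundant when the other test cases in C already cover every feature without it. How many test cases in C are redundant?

Drop T3: sort, preview uncovered — not redundant.
Drop T4: print, login, import uncovered — not redundant.
Drop T5: upload, undo, share uncovered — not redundant.
Drop T6: the rest still cover every feature — redundant.
1 redundant: T6.

1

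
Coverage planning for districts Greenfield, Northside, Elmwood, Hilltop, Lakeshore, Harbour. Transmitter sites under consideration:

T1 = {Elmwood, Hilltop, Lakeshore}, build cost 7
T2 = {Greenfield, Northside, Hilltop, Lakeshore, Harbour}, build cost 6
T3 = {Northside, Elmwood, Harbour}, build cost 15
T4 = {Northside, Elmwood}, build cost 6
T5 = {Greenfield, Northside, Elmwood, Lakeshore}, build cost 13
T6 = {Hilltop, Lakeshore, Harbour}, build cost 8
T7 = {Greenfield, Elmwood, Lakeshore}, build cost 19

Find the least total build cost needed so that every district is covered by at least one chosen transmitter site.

12

T2, T4 cover every district at build cost 6 + 6 = 12.
Any cover uses at least 2 transmitter sites; among all covering selections none totals below 12.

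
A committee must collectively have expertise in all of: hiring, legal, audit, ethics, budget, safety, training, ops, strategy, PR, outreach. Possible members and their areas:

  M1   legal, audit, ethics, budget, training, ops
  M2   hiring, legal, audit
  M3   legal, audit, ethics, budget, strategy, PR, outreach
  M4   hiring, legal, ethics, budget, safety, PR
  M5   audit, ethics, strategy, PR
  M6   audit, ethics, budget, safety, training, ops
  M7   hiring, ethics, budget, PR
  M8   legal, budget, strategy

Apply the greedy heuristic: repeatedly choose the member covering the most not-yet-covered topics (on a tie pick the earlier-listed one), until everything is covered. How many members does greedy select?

3

Pick 1: M3 covers 7 new topics (legal, audit, ethics, budget, strategy, PR, outreach).
Pick 2: M6 covers 3 new topics (safety, training, ops).
Pick 3: M2 covers 1 new topics (hiring).
Greedy uses 3 members.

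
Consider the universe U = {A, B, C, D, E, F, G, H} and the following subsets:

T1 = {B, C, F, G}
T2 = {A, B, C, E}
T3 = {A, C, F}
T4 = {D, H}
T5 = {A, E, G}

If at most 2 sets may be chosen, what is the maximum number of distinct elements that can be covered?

Choosing T1, T2 covers {A, B, C, E, F, G} — 6 elements.
No choice of 2 sets does better; here D, H are left uncovered.

6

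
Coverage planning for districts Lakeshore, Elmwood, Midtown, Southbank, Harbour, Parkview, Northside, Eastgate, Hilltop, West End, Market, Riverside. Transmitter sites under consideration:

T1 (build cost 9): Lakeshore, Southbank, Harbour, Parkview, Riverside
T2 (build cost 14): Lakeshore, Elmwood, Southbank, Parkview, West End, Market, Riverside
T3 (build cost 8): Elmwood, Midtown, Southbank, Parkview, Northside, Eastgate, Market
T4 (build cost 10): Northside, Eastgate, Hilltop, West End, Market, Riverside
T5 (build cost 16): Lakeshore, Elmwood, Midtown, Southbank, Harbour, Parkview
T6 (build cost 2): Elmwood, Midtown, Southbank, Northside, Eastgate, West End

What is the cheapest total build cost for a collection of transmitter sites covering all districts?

21

T1, T4, T6 cover every district at build cost 9 + 10 + 2 = 21.
Any cover uses at least 2 transmitter sites; among all covering selections none totals below 21.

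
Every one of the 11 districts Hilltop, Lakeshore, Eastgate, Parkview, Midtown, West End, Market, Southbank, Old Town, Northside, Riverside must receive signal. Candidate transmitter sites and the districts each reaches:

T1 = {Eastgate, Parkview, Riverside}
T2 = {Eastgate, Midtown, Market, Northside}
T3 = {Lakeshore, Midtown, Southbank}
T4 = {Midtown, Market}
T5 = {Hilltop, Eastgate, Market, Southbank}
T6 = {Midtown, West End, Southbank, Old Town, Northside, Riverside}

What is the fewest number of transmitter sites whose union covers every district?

T1, T3, T5, T6 together cover {Hilltop, Lakeshore, Eastgate, Parkview, Midtown, West End, Market, Southbank, Old Town, Northside, Riverside} — every district.
No 3 of the 6 transmitter sites cover everything (all 20 triples fall short), so 4 is minimum.

4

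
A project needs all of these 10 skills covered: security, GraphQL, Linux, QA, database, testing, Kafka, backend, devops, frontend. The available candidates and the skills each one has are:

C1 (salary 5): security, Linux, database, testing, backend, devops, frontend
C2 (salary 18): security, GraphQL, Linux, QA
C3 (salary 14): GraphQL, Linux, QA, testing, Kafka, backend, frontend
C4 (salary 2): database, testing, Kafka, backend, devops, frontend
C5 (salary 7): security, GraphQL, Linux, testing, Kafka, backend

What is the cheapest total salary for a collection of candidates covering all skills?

C1, C3 cover every skill at salary 5 + 14 = 19.
Any cover uses at least 2 candidates; among all covering selections none totals below 19.
Greedy by coverage-per-salary would pick C4, C5, C3 for 23 — worse than the optimum 19.

19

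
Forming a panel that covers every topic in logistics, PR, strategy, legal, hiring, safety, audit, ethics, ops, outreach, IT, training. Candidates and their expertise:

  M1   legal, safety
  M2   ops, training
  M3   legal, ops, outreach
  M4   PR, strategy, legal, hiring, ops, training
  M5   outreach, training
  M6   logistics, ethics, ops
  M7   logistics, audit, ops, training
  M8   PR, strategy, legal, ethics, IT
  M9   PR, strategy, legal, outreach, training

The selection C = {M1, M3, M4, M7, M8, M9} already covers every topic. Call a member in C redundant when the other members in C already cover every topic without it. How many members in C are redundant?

2

Drop M1: safety uncovered — not redundant.
Drop M3: the rest still cover every topic — redundant.
Drop M4: hiring uncovered — not redundant.
Drop M7: logistics, audit uncovered — not redundant.
Drop M8: ethics, IT uncovered — not redundant.
Drop M9: the rest still cover every topic — redundant.
2 redundant: M3, M9.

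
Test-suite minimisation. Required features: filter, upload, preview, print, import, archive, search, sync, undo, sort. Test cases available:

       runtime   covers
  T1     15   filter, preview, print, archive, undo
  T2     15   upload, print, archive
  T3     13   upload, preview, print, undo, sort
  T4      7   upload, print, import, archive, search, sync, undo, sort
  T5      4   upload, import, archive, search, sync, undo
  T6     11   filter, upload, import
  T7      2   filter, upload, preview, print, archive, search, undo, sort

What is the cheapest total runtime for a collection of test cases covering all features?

6

T5, T7 cover every feature at runtime 4 + 2 = 6.
Any cover uses at least 2 test cases; among all covering selections none totals below 6.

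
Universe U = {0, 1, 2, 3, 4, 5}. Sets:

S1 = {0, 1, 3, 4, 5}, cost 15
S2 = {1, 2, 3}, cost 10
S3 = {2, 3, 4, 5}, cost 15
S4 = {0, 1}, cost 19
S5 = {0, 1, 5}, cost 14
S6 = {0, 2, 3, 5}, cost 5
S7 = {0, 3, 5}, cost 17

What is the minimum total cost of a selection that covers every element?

S1, S6 cover every element at cost 15 + 5 = 20.
Any cover uses at least 2 sets; among all covering selections none totals below 20.

20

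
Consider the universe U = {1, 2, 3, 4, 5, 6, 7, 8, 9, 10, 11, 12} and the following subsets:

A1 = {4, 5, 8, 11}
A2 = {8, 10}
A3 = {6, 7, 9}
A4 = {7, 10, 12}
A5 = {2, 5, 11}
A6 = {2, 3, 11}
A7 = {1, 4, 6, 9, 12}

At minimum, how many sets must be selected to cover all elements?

A1, A4, A6, A7 together cover {1, 2, 3, 4, 5, 6, 7, 8, 9, 10, 11, 12} — every element.
No 3 of the 7 sets cover everything (all 35 triples fall short), so 4 is minimum.

4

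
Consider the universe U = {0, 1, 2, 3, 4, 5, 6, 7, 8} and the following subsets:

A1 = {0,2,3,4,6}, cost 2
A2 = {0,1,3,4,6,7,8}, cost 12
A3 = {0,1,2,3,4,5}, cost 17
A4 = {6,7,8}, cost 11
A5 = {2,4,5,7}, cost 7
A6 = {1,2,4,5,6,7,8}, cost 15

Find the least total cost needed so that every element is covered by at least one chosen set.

A1, A6 cover every element at cost 2 + 15 = 17.
Any cover uses at least 2 sets; among all covering selections none totals below 17.
Greedy by coverage-per-cost would pick A1, A5, A2 for 21 — worse than the optimum 17.

17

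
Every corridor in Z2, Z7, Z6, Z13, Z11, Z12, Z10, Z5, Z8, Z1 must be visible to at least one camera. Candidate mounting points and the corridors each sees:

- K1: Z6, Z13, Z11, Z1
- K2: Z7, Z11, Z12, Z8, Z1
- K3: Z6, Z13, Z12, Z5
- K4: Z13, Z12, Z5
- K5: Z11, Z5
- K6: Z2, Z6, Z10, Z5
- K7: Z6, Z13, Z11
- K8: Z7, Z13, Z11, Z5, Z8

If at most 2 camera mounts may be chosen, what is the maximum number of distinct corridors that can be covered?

9

Choosing K2, K6 covers {Z2, Z7, Z6, Z11, Z12, Z10, Z5, Z8, Z1} — 9 corridors.
No choice of 2 camera mounts does better; here Z13 is left uncovered.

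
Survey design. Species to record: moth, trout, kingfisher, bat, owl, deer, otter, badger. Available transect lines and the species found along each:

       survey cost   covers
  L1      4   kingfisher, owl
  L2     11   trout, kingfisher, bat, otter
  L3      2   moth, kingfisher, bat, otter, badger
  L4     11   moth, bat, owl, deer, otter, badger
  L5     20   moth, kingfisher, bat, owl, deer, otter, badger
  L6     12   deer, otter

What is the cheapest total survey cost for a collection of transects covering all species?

22

L2, L4 cover every species at survey cost 11 + 11 = 22.
Any cover uses at least 2 transects; among all covering selections none totals below 22.
Greedy by coverage-per-survey cost would pick L3, L1, L2, L4 for 28 — worse than the optimum 22.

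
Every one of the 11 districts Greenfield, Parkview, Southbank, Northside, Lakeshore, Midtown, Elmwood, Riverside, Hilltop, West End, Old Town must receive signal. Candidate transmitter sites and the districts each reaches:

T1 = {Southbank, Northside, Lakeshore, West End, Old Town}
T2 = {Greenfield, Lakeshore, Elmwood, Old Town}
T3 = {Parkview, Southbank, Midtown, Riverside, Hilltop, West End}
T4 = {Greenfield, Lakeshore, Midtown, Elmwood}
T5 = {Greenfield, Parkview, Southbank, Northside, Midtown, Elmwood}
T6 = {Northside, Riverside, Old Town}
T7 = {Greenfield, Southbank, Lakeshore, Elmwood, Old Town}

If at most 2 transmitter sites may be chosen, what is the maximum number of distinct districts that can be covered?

10

Choosing T2, T3 covers {Greenfield, Parkview, Southbank, Lakeshore, Midtown, Elmwood, Riverside, Hilltop, West End, Old Town} — 10 districts.
No choice of 2 transmitter sites does better; here Northside is left uncovered.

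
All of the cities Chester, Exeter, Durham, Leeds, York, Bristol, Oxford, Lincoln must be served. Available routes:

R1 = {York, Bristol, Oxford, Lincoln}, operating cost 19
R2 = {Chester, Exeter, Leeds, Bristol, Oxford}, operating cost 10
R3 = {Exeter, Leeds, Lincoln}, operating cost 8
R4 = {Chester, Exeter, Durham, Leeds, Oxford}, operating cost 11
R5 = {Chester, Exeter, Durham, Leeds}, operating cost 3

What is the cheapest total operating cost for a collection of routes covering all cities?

22

R1, R5 cover every city at operating cost 19 + 3 = 22.
Any cover uses at least 2 routes; among all covering selections none totals below 22.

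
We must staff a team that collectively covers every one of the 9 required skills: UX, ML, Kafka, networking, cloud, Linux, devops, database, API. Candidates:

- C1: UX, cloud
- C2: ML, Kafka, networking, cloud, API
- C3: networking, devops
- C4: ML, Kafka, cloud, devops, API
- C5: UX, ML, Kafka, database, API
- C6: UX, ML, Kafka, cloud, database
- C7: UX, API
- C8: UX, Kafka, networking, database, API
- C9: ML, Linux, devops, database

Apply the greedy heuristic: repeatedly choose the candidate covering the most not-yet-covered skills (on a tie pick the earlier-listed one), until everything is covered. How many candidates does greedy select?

Pick 1: C2 covers 5 new skills (ML, Kafka, networking, cloud, API).
Pick 2: C9 covers 3 new skills (Linux, devops, database).
Pick 3: C1 covers 1 new skills (UX).
Greedy uses 3 candidates.

3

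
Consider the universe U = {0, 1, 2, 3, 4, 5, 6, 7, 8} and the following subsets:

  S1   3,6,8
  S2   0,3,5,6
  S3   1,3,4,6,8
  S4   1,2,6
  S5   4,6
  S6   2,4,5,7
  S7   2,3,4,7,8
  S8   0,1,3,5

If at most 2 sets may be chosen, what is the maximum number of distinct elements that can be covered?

8

Choosing S2, S7 covers {0, 2, 3, 4, 5, 6, 7, 8} — 8 elements.
No choice of 2 sets does better; here 1 is left uncovered.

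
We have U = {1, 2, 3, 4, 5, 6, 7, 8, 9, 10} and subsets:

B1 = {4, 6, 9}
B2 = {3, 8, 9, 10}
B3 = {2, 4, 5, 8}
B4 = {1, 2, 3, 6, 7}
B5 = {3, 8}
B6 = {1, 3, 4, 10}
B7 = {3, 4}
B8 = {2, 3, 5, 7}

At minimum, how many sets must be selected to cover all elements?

3

B2, B3, B4 together cover {1, 2, 3, 4, 5, 6, 7, 8, 9, 10} — every element.
No 2 of the 8 sets cover everything (all 28 pairs fall short), so 3 is minimum.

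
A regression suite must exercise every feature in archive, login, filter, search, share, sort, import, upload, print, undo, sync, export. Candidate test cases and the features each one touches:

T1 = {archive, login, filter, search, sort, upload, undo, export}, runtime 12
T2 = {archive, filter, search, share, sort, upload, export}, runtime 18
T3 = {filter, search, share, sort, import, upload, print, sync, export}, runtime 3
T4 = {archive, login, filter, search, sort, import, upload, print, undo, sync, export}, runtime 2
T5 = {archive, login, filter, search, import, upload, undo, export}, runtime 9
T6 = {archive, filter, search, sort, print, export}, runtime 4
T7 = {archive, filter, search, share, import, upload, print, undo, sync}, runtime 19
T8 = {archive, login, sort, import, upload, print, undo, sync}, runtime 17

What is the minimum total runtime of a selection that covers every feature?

5

T3, T4 cover every feature at runtime 3 + 2 = 5.
Any cover uses at least 2 test cases; among all covering selections none totals below 5.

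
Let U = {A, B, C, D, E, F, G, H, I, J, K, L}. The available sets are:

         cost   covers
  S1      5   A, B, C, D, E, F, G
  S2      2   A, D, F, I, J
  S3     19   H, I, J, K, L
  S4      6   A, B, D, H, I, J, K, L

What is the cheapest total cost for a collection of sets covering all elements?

S1, S4 cover every element at cost 5 + 6 = 11.
Any cover uses at least 2 sets; among all covering selections none totals below 11.

11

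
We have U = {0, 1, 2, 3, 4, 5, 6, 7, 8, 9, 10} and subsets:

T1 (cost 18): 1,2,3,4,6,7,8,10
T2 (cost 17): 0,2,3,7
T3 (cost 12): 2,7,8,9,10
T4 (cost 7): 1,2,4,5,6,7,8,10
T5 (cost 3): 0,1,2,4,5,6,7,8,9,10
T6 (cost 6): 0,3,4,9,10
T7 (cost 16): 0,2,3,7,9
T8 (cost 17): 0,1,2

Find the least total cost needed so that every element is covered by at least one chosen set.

T5, T6 cover every element at cost 3 + 6 = 9.
Any cover uses at least 2 sets; among all covering selections none totals below 9.

9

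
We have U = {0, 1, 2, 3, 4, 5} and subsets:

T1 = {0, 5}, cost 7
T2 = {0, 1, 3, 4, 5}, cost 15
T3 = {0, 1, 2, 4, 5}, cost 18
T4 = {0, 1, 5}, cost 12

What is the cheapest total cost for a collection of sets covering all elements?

33

T2, T3 cover every element at cost 15 + 18 = 33.
Any cover uses at least 2 sets; among all covering selections none totals below 33.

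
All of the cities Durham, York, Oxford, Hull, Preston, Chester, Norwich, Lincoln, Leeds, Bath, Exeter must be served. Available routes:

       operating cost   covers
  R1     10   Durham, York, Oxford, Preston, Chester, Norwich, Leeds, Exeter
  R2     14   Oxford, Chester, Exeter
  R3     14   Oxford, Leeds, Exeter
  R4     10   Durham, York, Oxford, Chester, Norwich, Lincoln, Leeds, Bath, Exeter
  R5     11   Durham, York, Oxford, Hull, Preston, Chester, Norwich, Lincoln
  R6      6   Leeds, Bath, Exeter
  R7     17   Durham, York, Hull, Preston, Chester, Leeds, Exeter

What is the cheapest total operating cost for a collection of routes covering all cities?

17

R5, R6 cover every city at operating cost 11 + 6 = 17.
Any cover uses at least 2 routes; among all covering selections none totals below 17.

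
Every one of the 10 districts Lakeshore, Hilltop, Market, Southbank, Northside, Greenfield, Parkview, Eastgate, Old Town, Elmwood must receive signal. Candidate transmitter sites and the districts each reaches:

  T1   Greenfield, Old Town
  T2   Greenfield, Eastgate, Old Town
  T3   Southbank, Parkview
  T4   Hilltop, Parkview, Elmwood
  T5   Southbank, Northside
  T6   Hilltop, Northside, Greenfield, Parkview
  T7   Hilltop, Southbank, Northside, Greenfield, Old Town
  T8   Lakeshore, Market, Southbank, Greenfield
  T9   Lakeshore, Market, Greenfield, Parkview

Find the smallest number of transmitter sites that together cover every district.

T2, T4, T5, T8 together cover {Lakeshore, Hilltop, Market, Southbank, Northside, Greenfield, Parkview, Eastgate, Old Town, Elmwood} — every district.
No 3 of the 9 transmitter sites cover everything (all 84 triples fall short), so 4 is minimum.

4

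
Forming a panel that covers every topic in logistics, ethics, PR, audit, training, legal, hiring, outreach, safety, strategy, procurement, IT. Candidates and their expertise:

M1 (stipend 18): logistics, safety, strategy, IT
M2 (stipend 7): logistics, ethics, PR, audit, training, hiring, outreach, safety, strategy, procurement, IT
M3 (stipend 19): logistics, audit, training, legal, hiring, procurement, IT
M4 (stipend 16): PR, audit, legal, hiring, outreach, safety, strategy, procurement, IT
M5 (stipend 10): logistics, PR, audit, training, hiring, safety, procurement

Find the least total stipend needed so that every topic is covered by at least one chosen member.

23

M2, M4 cover every topic at stipend 7 + 16 = 23.
Any cover uses at least 2 members; among all covering selections none totals below 23.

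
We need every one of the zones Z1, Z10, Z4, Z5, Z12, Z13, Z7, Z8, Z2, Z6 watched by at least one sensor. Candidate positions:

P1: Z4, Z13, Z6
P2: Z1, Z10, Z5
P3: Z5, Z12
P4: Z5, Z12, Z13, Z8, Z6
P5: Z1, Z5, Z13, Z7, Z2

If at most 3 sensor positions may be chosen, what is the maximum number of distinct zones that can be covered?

Choosing P1, P4, P5 covers {Z1, Z4, Z5, Z12, Z13, Z7, Z8, Z2, Z6} — 9 zones.
No choice of 3 sensor positions does better; here Z10 is left uncovered.

9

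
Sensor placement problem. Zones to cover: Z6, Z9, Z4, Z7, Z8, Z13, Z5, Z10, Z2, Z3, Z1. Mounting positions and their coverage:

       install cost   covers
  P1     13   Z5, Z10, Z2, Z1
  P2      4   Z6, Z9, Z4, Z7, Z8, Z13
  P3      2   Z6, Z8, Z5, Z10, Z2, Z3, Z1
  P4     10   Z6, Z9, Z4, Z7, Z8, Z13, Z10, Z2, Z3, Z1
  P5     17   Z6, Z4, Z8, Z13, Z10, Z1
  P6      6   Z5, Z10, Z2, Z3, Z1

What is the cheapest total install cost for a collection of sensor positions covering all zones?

6

P2, P3 cover every zone at install cost 4 + 2 = 6.
Any cover uses at least 2 sensor positions; among all covering selections none totals below 6.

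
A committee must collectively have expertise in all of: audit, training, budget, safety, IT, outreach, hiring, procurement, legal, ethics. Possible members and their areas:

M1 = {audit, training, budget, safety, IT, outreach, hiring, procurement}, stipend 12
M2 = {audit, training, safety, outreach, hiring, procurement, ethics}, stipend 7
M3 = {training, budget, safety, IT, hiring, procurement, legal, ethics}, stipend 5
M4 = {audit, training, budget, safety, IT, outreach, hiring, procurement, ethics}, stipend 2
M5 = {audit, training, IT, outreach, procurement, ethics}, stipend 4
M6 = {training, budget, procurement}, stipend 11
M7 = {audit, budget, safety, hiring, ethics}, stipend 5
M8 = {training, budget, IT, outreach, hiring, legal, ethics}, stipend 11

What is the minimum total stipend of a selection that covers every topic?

7

M3, M4 cover every topic at stipend 5 + 2 = 7.
Any cover uses at least 2 members; among all covering selections none totals below 7.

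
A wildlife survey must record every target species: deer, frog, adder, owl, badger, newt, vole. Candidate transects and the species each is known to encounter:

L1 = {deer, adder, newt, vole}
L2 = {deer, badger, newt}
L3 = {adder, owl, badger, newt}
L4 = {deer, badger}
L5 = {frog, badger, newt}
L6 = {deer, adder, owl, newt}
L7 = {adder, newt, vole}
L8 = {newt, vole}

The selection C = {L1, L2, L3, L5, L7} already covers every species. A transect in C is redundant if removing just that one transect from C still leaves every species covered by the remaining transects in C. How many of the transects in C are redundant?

Drop L1: the rest still cover every species — redundant.
Drop L2: the rest still cover every species — redundant.
Drop L3: owl uncovered — not redundant.
Drop L5: frog uncovered — not redundant.
Drop L7: the rest still cover every species — redundant.
3 redundant: L1, L2, L7.

3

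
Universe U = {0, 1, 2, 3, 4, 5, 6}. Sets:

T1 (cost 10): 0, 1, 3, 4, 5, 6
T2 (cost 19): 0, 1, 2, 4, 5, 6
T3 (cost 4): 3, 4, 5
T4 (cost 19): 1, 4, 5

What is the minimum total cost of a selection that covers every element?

T2, T3 cover every element at cost 19 + 4 = 23.
Any cover uses at least 2 sets; among all covering selections none totals below 23.
Greedy by coverage-per-cost would pick T3, T1, T2 for 33 — worse than the optimum 23.

23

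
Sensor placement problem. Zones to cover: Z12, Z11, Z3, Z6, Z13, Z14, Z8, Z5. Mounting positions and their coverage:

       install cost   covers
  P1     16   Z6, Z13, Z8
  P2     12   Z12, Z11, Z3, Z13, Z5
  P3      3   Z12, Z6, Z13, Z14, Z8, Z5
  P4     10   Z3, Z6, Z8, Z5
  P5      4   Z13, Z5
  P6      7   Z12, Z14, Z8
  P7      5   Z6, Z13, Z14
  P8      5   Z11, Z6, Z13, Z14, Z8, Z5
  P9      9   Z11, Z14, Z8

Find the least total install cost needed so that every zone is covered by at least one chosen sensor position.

P2, P3 cover every zone at install cost 12 + 3 = 15.
Any cover uses at least 2 sensor positions; among all covering selections none totals below 15.
Greedy by coverage-per-install cost would pick P3, P8, P4 for 18 — worse than the optimum 15.

15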